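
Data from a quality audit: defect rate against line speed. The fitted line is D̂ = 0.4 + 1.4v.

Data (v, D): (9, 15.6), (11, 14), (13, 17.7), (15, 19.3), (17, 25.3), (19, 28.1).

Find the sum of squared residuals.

v=9: D̂ = 0.4 + 1.4·9 = 13; e = 15.6 − 13 = 2.6
v=11: D̂ = 0.4 + 1.4·11 = 15.8; e = 14 − 15.8 = -1.8
v=13: D̂ = 0.4 + 1.4·13 = 18.6; e = 17.7 − 18.6 = -0.9
v=15: D̂ = 0.4 + 1.4·15 = 21.4; e = 19.3 − 21.4 = -2.1
v=17: D̂ = 0.4 + 1.4·17 = 24.2; e = 25.3 − 24.2 = 1.1
v=19: D̂ = 0.4 + 1.4·19 = 27; e = 28.1 − 27 = 1.1
SSE = 6.76 + 3.24 + 0.81 + 4.41 + 1.21 + 1.21 = 17.64

SSE = 17.64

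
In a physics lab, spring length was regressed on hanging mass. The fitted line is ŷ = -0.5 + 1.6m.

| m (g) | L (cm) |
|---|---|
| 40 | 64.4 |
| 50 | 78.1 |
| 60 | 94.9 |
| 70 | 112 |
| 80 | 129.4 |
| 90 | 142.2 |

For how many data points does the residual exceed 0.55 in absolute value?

5

m=40: ŷ = -0.5 + 1.6·40 = 63.5; e = 64.4 − 63.5 = 0.9
m=50: ŷ = -0.5 + 1.6·50 = 79.5; e = 78.1 − 79.5 = -1.4
m=60: ŷ = -0.5 + 1.6·60 = 95.5; e = 94.9 − 95.5 = -0.6
m=70: ŷ = -0.5 + 1.6·70 = 111.5; e = 112 − 111.5 = 0.5
m=80: ŷ = -0.5 + 1.6·80 = 127.5; e = 129.4 − 127.5 = 1.9
m=90: ŷ = -0.5 + 1.6·90 = 143.5; e = 142.2 − 143.5 = -1.3
|e| > 0.55: m=40 (|e|=0.9), m=50 (|e|=1.4), m=60 (|e|=0.6), m=80 (|e|=1.9), m=90 (|e|=1.3) → 5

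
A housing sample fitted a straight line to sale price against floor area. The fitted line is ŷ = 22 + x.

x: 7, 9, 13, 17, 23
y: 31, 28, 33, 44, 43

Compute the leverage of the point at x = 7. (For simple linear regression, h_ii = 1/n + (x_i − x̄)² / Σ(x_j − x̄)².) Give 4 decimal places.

x̄ = (7 + 9 + 13 + 17 + 23)/5 = 13.8
Σ(x − x̄)² = 46.24 + 23.04 + 0.64 + 10.24 + 84.64 = 164.8
h = 1/5 + (-6.8)²/164.8 = 0.2 + 0.280583 = 0.4806

h = 0.4806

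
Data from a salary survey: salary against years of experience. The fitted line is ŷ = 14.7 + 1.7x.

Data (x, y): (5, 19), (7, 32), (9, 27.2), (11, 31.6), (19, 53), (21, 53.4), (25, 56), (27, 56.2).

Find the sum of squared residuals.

SSE = 123.68

x=5: ŷ = 14.7 + 1.7·5 = 23.2; r = 19 − 23.2 = -4.2
x=7: ŷ = 14.7 + 1.7·7 = 26.6; r = 32 − 26.6 = 5.4
x=9: ŷ = 14.7 + 1.7·9 = 30; r = 27.2 − 30 = -2.8
x=11: ŷ = 14.7 + 1.7·11 = 33.4; r = 31.6 − 33.4 = -1.8
x=19: ŷ = 14.7 + 1.7·19 = 47; r = 53 − 47 = 6
x=21: ŷ = 14.7 + 1.7·21 = 50.4; r = 53.4 − 50.4 = 3
x=25: ŷ = 14.7 + 1.7·25 = 57.2; r = 56 − 57.2 = -1.2
x=27: ŷ = 14.7 + 1.7·27 = 60.6; r = 56.2 − 60.6 = -4.4
SSE = 17.64 + 29.16 + 7.84 + 3.24 + 36 + 9 + 1.44 + 19.36 = 123.68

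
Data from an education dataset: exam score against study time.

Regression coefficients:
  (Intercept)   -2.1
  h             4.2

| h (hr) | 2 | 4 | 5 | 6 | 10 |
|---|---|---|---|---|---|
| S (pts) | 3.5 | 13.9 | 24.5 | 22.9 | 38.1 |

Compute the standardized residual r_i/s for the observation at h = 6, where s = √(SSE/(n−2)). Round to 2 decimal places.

h=2: Ŝ = -2.1 + 4.2·2 = 6.3; r = 3.5 − 6.3 = -2.8
h=4: Ŝ = -2.1 + 4.2·4 = 14.7; r = 13.9 − 14.7 = -0.8
h=5: Ŝ = -2.1 + 4.2·5 = 18.9; r = 24.5 − 18.9 = 5.6
h=6: Ŝ = -2.1 + 4.2·6 = 23.1; r = 22.9 − 23.1 = -0.2
h=10: Ŝ = -2.1 + 4.2·10 = 39.9; r = 38.1 − 39.9 = -1.8
SSE = 7.84 + 0.64 + 31.36 + 0.04 + 3.24 = 43.12
s = √(43.12/3) = 3.79122
r/s = -0.2 / 3.79122 = -0.05

-0.05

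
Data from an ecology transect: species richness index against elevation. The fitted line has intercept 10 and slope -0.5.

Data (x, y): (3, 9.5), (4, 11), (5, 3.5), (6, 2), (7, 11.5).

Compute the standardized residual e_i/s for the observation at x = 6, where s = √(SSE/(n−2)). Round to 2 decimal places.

x=3: ŷ = 10 − 0.5·3 = 8.5; e = 9.5 − 8.5 = 1
x=4: ŷ = 10 − 0.5·4 = 8; e = 11 − 8 = 3
x=5: ŷ = 10 − 0.5·5 = 7.5; e = 3.5 − 7.5 = -4
x=6: ŷ = 10 − 0.5·6 = 7; e = 2 − 7 = -5
x=7: ŷ = 10 − 0.5·7 = 6.5; e = 11.5 − 6.5 = 5
SSE = 1 + 9 + 16 + 25 + 25 = 76
s = √(76/3) = 5.03322
e/s = -5 / 5.03322 = -0.99

-0.99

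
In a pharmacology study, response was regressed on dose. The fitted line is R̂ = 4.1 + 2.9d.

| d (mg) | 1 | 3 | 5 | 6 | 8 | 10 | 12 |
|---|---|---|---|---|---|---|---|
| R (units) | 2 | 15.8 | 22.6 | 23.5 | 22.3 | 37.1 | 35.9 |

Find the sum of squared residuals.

d=1: R̂ = 4.1 + 2.9·1 = 7; e = 2 − 7 = -5
d=3: R̂ = 4.1 + 2.9·3 = 12.8; e = 15.8 − 12.8 = 3
d=5: R̂ = 4.1 + 2.9·5 = 18.6; e = 22.6 − 18.6 = 4
d=6: R̂ = 4.1 + 2.9·6 = 21.5; e = 23.5 − 21.5 = 2
d=8: R̂ = 4.1 + 2.9·8 = 27.3; e = 22.3 − 27.3 = -5
d=10: R̂ = 4.1 + 2.9·10 = 33.1; e = 37.1 − 33.1 = 4
d=12: R̂ = 4.1 + 2.9·12 = 38.9; e = 35.9 − 38.9 = -3
SSE = 25 + 9 + 16 + 4 + 25 + 16 + 9 = 104

SSE = 104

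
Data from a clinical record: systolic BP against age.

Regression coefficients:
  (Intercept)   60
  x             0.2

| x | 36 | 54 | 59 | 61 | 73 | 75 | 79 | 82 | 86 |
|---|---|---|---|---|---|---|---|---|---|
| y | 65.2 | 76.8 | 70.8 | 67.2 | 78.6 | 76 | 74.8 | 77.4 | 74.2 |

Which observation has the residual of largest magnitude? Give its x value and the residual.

x=36: ŷ = 60 + 0.2·36 = 67.2; r = 65.2 − 67.2 = -2
x=54: ŷ = 60 + 0.2·54 = 70.8; r = 76.8 − 70.8 = 6
x=59: ŷ = 60 + 0.2·59 = 71.8; r = 70.8 − 71.8 = -1
x=61: ŷ = 60 + 0.2·61 = 72.2; r = 67.2 − 72.2 = -5
x=73: ŷ = 60 + 0.2·73 = 74.6; r = 78.6 − 74.6 = 4
x=75: ŷ = 60 + 0.2·75 = 75; r = 76 − 75 = 1
x=79: ŷ = 60 + 0.2·79 = 75.8; r = 74.8 − 75.8 = -1
x=82: ŷ = 60 + 0.2·82 = 76.4; r = 77.4 − 76.4 = 1
x=86: ŷ = 60 + 0.2·86 = 77.2; r = 74.2 − 77.2 = -3
Largest |r| is 6 at x = 54, residual 6.

x = 54, r = 6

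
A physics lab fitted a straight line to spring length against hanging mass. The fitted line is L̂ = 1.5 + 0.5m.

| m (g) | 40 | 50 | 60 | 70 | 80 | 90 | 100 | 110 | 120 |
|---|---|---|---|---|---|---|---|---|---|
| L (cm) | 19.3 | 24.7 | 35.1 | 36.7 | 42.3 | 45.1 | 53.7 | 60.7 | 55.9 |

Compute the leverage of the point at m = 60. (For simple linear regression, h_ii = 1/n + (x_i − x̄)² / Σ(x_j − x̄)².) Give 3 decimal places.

m̄ = (40 + 50 + 60 + 70 + 80 + 90 + 100 + 110 + 120)/9 = 80
Σ(m − m̄)² = 1600 + 900 + 400 + 100 + 0 + 100 + 400 + 900 + 1600 = 6000
h = 1/9 + (-20)²/6000 = 0.111111 + 0.0666667 = 0.178

h = 0.178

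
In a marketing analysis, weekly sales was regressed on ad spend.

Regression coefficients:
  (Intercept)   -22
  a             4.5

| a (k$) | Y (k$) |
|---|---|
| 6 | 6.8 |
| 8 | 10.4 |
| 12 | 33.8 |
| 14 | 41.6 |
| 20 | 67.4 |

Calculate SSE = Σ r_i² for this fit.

SSE = 20.16

a=6: ŷ = -22 + 4.5·6 = 5; r = 6.8 − 5 = 1.8
a=8: ŷ = -22 + 4.5·8 = 14; r = 10.4 − 14 = -3.6
a=12: ŷ = -22 + 4.5·12 = 32; r = 33.8 − 32 = 1.8
a=14: ŷ = -22 + 4.5·14 = 41; r = 41.6 − 41 = 0.6
a=20: ŷ = -22 + 4.5·20 = 68; r = 67.4 − 68 = -0.6
SSE = 3.24 + 12.96 + 3.24 + 0.36 + 0.36 = 20.16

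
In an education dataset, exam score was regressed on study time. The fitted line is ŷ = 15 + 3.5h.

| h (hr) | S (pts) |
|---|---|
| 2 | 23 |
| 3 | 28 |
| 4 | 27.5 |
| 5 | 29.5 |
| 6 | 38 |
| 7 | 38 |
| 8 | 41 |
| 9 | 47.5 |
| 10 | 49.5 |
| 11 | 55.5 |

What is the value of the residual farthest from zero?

h=2: ŷ = 15 + 3.5·2 = 22; e = 23 − 22 = 1
h=3: ŷ = 15 + 3.5·3 = 25.5; e = 28 − 25.5 = 2.5
h=4: ŷ = 15 + 3.5·4 = 29; e = 27.5 − 29 = -1.5
h=5: ŷ = 15 + 3.5·5 = 32.5; e = 29.5 − 32.5 = -3
h=6: ŷ = 15 + 3.5·6 = 36; e = 38 − 36 = 2
h=7: ŷ = 15 + 3.5·7 = 39.5; e = 38 − 39.5 = -1.5
h=8: ŷ = 15 + 3.5·8 = 43; e = 41 − 43 = -2
h=9: ŷ = 15 + 3.5·9 = 46.5; e = 47.5 − 46.5 = 1
h=10: ŷ = 15 + 3.5·10 = 50; e = 49.5 − 50 = -0.5
h=11: ŷ = 15 + 3.5·11 = 53.5; e = 55.5 − 53.5 = 2
Largest |e| is 3 at h = 5, residual -3.

e = -3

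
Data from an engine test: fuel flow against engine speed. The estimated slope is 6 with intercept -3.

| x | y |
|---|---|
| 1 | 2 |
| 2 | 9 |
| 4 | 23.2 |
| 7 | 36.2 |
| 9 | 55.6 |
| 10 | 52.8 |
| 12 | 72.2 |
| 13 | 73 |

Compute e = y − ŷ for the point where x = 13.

ŷ = -3 + 6·13 = 75
e = 73 − 75 = -2

e = -2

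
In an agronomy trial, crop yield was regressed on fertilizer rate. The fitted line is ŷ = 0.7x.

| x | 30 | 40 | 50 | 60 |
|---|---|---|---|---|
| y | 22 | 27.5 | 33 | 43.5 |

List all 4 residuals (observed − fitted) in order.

1, -0.5, -2, 1.5

x=30: ŷ = 0.7·30 = 21; e = 22 − 21 = 1
x=40: ŷ = 0.7·40 = 28; e = 27.5 − 28 = -0.5
x=50: ŷ = 0.7·50 = 35; e = 33 − 35 = -2
x=60: ŷ = 0.7·60 = 42; e = 43.5 − 42 = 1.5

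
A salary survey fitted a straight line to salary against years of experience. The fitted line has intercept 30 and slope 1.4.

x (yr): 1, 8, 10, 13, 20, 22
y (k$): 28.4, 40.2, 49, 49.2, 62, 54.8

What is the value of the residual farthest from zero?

x=1: ŷ = 30 + 1.4·1 = 31.4; r = 28.4 − 31.4 = -3
x=8: ŷ = 30 + 1.4·8 = 41.2; r = 40.2 − 41.2 = -1
x=10: ŷ = 30 + 1.4·10 = 44; r = 49 − 44 = 5
x=13: ŷ = 30 + 1.4·13 = 48.2; r = 49.2 − 48.2 = 1
x=20: ŷ = 30 + 1.4·20 = 58; r = 62 − 58 = 4
x=22: ŷ = 30 + 1.4·22 = 60.8; r = 54.8 − 60.8 = -6
Largest |r| is 6 at x = 22, residual -6.

r = -6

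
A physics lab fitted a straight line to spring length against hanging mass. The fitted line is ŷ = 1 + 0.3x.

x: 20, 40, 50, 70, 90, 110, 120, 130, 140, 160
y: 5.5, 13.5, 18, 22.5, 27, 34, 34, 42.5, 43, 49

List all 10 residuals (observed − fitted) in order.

-1.5, 0.5, 2, 0.5, -1, 0, -3, 2.5, 0, 0

x=20: ŷ = 1 + 0.3·20 = 7; e = 5.5 − 7 = -1.5
x=40: ŷ = 1 + 0.3·40 = 13; e = 13.5 − 13 = 0.5
x=50: ŷ = 1 + 0.3·50 = 16; e = 18 − 16 = 2
x=70: ŷ = 1 + 0.3·70 = 22; e = 22.5 − 22 = 0.5
x=90: ŷ = 1 + 0.3·90 = 28; e = 27 − 28 = -1
x=110: ŷ = 1 + 0.3·110 = 34; e = 34 − 34 = 0
x=120: ŷ = 1 + 0.3·120 = 37; e = 34 − 37 = -3
x=130: ŷ = 1 + 0.3·130 = 40; e = 42.5 − 40 = 2.5
x=140: ŷ = 1 + 0.3·140 = 43; e = 43 − 43 = 0
x=160: ŷ = 1 + 0.3·160 = 49; e = 49 − 49 = 0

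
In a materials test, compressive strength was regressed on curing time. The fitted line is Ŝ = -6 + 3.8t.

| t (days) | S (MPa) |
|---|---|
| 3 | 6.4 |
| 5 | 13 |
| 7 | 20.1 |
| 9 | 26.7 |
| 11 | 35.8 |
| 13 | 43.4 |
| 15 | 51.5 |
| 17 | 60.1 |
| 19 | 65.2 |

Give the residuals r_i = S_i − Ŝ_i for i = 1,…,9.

1, 0, -0.5, -1.5, 0, 0, 0.5, 1.5, -1

t=3: Ŝ = -6 + 3.8·3 = 5.4; r = 6.4 − 5.4 = 1
t=5: Ŝ = -6 + 3.8·5 = 13; r = 13 − 13 = 0
t=7: Ŝ = -6 + 3.8·7 = 20.6; r = 20.1 − 20.6 = -0.5
t=9: Ŝ = -6 + 3.8·9 = 28.2; r = 26.7 − 28.2 = -1.5
t=11: Ŝ = -6 + 3.8·11 = 35.8; r = 35.8 − 35.8 = 0
t=13: Ŝ = -6 + 3.8·13 = 43.4; r = 43.4 − 43.4 = 0
t=15: Ŝ = -6 + 3.8·15 = 51; r = 51.5 − 51 = 0.5
t=17: Ŝ = -6 + 3.8·17 = 58.6; r = 60.1 − 58.6 = 1.5
t=19: Ŝ = -6 + 3.8·19 = 66.2; r = 65.2 − 66.2 = -1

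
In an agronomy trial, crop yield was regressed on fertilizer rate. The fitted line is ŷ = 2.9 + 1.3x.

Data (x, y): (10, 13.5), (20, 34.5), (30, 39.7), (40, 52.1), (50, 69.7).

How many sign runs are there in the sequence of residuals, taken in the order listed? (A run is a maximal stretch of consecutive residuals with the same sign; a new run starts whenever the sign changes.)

4 runs

x=10: ŷ = 2.9 + 1.3·10 = 15.9; r = 13.5 − 15.9 = -2.4
x=20: ŷ = 2.9 + 1.3·20 = 28.9; r = 34.5 − 28.9 = 5.6
x=30: ŷ = 2.9 + 1.3·30 = 41.9; r = 39.7 − 41.9 = -2.2
x=40: ŷ = 2.9 + 1.3·40 = 54.9; r = 52.1 − 54.9 = -2.8
x=50: ŷ = 2.9 + 1.3·50 = 67.9; r = 69.7 − 67.9 = 1.8
Signs: − + − − +
Runs: −×1, +×1, −×2, +×1 → 4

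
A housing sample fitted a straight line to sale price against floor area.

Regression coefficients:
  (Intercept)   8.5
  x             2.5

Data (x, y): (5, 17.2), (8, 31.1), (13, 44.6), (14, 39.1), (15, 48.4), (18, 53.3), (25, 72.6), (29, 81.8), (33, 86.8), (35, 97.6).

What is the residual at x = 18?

ŷ = 8.5 + 2.5·18 = 53.5
e = 53.3 − 53.5 = -0.2

e = -0.2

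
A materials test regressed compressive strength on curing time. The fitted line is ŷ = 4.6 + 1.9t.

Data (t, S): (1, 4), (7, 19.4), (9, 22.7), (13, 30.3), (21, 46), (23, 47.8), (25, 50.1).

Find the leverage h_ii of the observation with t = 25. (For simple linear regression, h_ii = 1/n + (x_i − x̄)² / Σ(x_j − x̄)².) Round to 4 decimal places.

h = 0.3811

t̄ = (1 + 7 + 9 + 13 + 21 + 23 + 25)/7 = 14.1429
Σ(t − t̄)² = 172.735 + 51.0204 + 26.449 + 1.30612 + 47.0204 + 78.449 + 117.878 = 494.857
h = 1/7 + (10.8571)²/494.857 = 0.142857 + 0.238205 = 0.3811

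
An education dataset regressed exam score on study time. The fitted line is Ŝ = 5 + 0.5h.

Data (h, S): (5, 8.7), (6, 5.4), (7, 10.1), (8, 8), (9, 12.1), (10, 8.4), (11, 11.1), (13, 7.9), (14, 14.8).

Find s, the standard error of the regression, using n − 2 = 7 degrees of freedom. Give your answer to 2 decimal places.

s = 2.46

h=5: Ŝ = 5 + 0.5·5 = 7.5; r = 8.7 − 7.5 = 1.2
h=6: Ŝ = 5 + 0.5·6 = 8; r = 5.4 − 8 = -2.6
h=7: Ŝ = 5 + 0.5·7 = 8.5; r = 10.1 − 8.5 = 1.6
h=8: Ŝ = 5 + 0.5·8 = 9; r = 8 − 9 = -1
h=9: Ŝ = 5 + 0.5·9 = 9.5; r = 12.1 − 9.5 = 2.6
h=10: Ŝ = 5 + 0.5·10 = 10; r = 8.4 − 10 = -1.6
h=11: Ŝ = 5 + 0.5·11 = 10.5; r = 11.1 − 10.5 = 0.6
h=13: Ŝ = 5 + 0.5·13 = 11.5; r = 7.9 − 11.5 = -3.6
h=14: Ŝ = 5 + 0.5·14 = 12; r = 14.8 − 12 = 2.8
SSE = 1.44 + 6.76 + 2.56 + 1 + 6.76 + 2.56 + 0.36 + 12.96 + 7.84 = 42.24
s = √(42.24/7) = √6.03429 ≈ 2.46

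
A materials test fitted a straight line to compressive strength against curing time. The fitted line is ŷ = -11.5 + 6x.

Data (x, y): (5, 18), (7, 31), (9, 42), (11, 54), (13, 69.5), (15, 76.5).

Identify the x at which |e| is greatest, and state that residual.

x = 13, e = 3

x=5: ŷ = -11.5 + 6·5 = 18.5; e = 18 − 18.5 = -0.5
x=7: ŷ = -11.5 + 6·7 = 30.5; e = 31 − 30.5 = 0.5
x=9: ŷ = -11.5 + 6·9 = 42.5; e = 42 − 42.5 = -0.5
x=11: ŷ = -11.5 + 6·11 = 54.5; e = 54 − 54.5 = -0.5
x=13: ŷ = -11.5 + 6·13 = 66.5; e = 69.5 − 66.5 = 3
x=15: ŷ = -11.5 + 6·15 = 78.5; e = 76.5 − 78.5 = -2
Largest |e| is 3 at x = 13, residual 3.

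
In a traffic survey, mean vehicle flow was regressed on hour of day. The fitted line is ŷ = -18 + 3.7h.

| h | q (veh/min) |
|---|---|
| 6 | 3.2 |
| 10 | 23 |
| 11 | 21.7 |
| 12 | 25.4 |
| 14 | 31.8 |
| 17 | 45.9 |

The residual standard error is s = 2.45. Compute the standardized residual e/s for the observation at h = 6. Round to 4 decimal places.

-0.4082

ŷ = -18 + 3.7·6 = 4.2
e = 3.2 − 4.2 = -1
e/s = -1 / 2.45 = -0.4082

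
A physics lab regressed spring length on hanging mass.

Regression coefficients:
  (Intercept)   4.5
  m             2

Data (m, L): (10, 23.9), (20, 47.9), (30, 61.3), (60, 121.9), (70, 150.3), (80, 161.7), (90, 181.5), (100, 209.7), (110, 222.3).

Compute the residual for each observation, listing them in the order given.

-0.6, 3.4, -3.2, -2.6, 5.8, -2.8, -3, 5.2, -2.2

m=10: ŷ = 4.5 + 2·10 = 24.5; r = 23.9 − 24.5 = -0.6
m=20: ŷ = 4.5 + 2·20 = 44.5; r = 47.9 − 44.5 = 3.4
m=30: ŷ = 4.5 + 2·30 = 64.5; r = 61.3 − 64.5 = -3.2
m=60: ŷ = 4.5 + 2·60 = 124.5; r = 121.9 − 124.5 = -2.6
m=70: ŷ = 4.5 + 2·70 = 144.5; r = 150.3 − 144.5 = 5.8
m=80: ŷ = 4.5 + 2·80 = 164.5; r = 161.7 − 164.5 = -2.8
m=90: ŷ = 4.5 + 2·90 = 184.5; r = 181.5 − 184.5 = -3
m=100: ŷ = 4.5 + 2·100 = 204.5; r = 209.7 − 204.5 = 5.2
m=110: ŷ = 4.5 + 2·110 = 224.5; r = 222.3 − 224.5 = -2.2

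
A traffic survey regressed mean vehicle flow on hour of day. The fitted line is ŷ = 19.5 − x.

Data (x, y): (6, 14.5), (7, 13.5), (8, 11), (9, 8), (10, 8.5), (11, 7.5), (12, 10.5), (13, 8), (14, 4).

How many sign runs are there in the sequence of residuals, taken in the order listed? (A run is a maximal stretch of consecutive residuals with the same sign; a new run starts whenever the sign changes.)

4 runs

x=6: ŷ = 19.5 − 6 = 13.5; e = 14.5 − 13.5 = 1
x=7: ŷ = 19.5 − 7 = 12.5; e = 13.5 − 12.5 = 1
x=8: ŷ = 19.5 − 8 = 11.5; e = 11 − 11.5 = -0.5
x=9: ŷ = 19.5 − 9 = 10.5; e = 8 − 10.5 = -2.5
x=10: ŷ = 19.5 − 10 = 9.5; e = 8.5 − 9.5 = -1
x=11: ŷ = 19.5 − 11 = 8.5; e = 7.5 − 8.5 = -1
x=12: ŷ = 19.5 − 12 = 7.5; e = 10.5 − 7.5 = 3
x=13: ŷ = 19.5 − 13 = 6.5; e = 8 − 6.5 = 1.5
x=14: ŷ = 19.5 − 14 = 5.5; e = 4 − 5.5 = -1.5
Signs: + + − − − − + + −
Runs: +×2, −×4, +×2, −×1 → 4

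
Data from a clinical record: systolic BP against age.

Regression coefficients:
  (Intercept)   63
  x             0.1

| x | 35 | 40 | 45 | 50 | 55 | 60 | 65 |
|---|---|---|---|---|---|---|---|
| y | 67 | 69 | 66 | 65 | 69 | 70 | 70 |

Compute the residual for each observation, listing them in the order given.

0.5, 2, -1.5, -3, 0.5, 1, 0.5

x=35: ŷ = 63 + 0.1·35 = 66.5; r = 67 − 66.5 = 0.5
x=40: ŷ = 63 + 0.1·40 = 67; r = 69 − 67 = 2
x=45: ŷ = 63 + 0.1·45 = 67.5; r = 66 − 67.5 = -1.5
x=50: ŷ = 63 + 0.1·50 = 68; r = 65 − 68 = -3
x=55: ŷ = 63 + 0.1·55 = 68.5; r = 69 − 68.5 = 0.5
x=60: ŷ = 63 + 0.1·60 = 69; r = 70 − 69 = 1
x=65: ŷ = 63 + 0.1·65 = 69.5; r = 70 − 69.5 = 0.5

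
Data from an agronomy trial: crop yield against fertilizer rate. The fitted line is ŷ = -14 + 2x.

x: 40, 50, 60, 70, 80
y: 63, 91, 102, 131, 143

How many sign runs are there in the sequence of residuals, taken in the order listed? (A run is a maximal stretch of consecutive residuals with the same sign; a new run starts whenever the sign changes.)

x=40: ŷ = -14 + 2·40 = 66; e = 63 − 66 = -3
x=50: ŷ = -14 + 2·50 = 86; e = 91 − 86 = 5
x=60: ŷ = -14 + 2·60 = 106; e = 102 − 106 = -4
x=70: ŷ = -14 + 2·70 = 126; e = 131 − 126 = 5
x=80: ŷ = -14 + 2·80 = 146; e = 143 − 146 = -3
Signs: − + − + −
Runs: −×1, +×1, −×1, +×1, −×1 → 5

5 runs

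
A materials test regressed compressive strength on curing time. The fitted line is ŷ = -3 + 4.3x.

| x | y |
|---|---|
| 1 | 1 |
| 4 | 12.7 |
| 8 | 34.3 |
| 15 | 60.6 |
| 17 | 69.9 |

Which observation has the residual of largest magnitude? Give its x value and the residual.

x=1: ŷ = -3 + 4.3·1 = 1.3; r = 1 − 1.3 = -0.3
x=4: ŷ = -3 + 4.3·4 = 14.2; r = 12.7 − 14.2 = -1.5
x=8: ŷ = -3 + 4.3·8 = 31.4; r = 34.3 − 31.4 = 2.9
x=15: ŷ = -3 + 4.3·15 = 61.5; r = 60.6 − 61.5 = -0.9
x=17: ŷ = -3 + 4.3·17 = 70.1; r = 69.9 − 70.1 = -0.2
Largest |r| is 2.9 at x = 8, residual 2.9.

x = 8, r = 2.9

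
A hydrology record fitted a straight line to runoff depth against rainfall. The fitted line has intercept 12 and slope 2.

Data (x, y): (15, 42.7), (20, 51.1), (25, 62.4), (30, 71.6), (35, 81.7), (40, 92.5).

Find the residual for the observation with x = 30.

r = -0.4

ŷ = 12 + 2·30 = 72
r = 71.6 − 72 = -0.4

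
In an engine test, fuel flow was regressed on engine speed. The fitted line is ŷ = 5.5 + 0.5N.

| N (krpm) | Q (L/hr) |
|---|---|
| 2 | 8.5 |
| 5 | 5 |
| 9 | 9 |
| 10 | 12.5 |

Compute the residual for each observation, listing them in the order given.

N=2: ŷ = 5.5 + 0.5·2 = 6.5; r = 8.5 − 6.5 = 2
N=5: ŷ = 5.5 + 0.5·5 = 8; r = 5 − 8 = -3
N=9: ŷ = 5.5 + 0.5·9 = 10; r = 9 − 10 = -1
N=10: ŷ = 5.5 + 0.5·10 = 10.5; r = 12.5 − 10.5 = 2

2, -3, -1, 2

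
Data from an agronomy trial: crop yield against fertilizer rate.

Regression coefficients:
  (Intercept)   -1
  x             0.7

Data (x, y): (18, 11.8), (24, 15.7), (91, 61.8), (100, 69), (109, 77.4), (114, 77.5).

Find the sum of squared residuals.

x=18: ŷ = -1 + 0.7·18 = 11.6; r = 11.8 − 11.6 = 0.2
x=24: ŷ = -1 + 0.7·24 = 15.8; r = 15.7 − 15.8 = -0.1
x=91: ŷ = -1 + 0.7·91 = 62.7; r = 61.8 − 62.7 = -0.9
x=100: ŷ = -1 + 0.7·100 = 69; r = 69 − 69 = 0
x=109: ŷ = -1 + 0.7·109 = 75.3; r = 77.4 − 75.3 = 2.1
x=114: ŷ = -1 + 0.7·114 = 78.8; r = 77.5 − 78.8 = -1.3
SSE = 0.04 + 0.01 + 0.81 + 0 + 4.41 + 1.69 = 6.96

SSE = 6.96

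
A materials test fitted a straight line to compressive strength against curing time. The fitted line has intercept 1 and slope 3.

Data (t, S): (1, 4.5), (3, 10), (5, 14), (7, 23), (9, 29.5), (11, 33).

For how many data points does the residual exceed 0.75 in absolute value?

4

t=1: Ŝ = 1 + 3·1 = 4; e = 4.5 − 4 = 0.5
t=3: Ŝ = 1 + 3·3 = 10; e = 10 − 10 = 0
t=5: Ŝ = 1 + 3·5 = 16; e = 14 − 16 = -2
t=7: Ŝ = 1 + 3·7 = 22; e = 23 − 22 = 1
t=9: Ŝ = 1 + 3·9 = 28; e = 29.5 − 28 = 1.5
t=11: Ŝ = 1 + 3·11 = 34; e = 33 − 34 = -1
|e| > 0.75: t=5 (|e|=2), t=7 (|e|=1), t=9 (|e|=1.5), t=11 (|e|=1) → 4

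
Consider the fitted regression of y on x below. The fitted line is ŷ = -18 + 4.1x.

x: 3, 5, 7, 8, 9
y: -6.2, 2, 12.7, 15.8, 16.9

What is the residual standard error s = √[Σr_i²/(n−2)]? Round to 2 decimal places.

x=3: ŷ = -18 + 4.1·3 = -5.7; r = -6.2 − (-5.7) = -0.5
x=5: ŷ = -18 + 4.1·5 = 2.5; r = 2 − 2.5 = -0.5
x=7: ŷ = -18 + 4.1·7 = 10.7; r = 12.7 − 10.7 = 2
x=8: ŷ = -18 + 4.1·8 = 14.8; r = 15.8 − 14.8 = 1
x=9: ŷ = -18 + 4.1·9 = 18.9; r = 16.9 − 18.9 = -2
SSE = 0.25 + 0.25 + 4 + 1 + 4 = 9.5
s = √(9.5/3) = √3.16667 ≈ 1.78

s = 1.78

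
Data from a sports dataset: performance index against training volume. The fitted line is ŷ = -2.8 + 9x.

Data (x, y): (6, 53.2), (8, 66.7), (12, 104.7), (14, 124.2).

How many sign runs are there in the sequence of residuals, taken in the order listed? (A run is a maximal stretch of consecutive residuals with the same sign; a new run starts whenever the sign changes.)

3 runs

x=6: ŷ = -2.8 + 9·6 = 51.2; e = 53.2 − 51.2 = 2
x=8: ŷ = -2.8 + 9·8 = 69.2; e = 66.7 − 69.2 = -2.5
x=12: ŷ = -2.8 + 9·12 = 105.2; e = 104.7 − 105.2 = -0.5
x=14: ŷ = -2.8 + 9·14 = 123.2; e = 124.2 − 123.2 = 1
Signs: + − − +
Runs: +×1, −×2, +×1 → 3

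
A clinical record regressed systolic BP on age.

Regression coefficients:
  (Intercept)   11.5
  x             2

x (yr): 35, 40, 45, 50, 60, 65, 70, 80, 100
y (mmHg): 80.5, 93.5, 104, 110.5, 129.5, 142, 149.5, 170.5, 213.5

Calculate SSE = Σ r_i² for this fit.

SSE = 25.5

x=35: ŷ = 11.5 + 2·35 = 81.5; r = 80.5 − 81.5 = -1
x=40: ŷ = 11.5 + 2·40 = 91.5; r = 93.5 − 91.5 = 2
x=45: ŷ = 11.5 + 2·45 = 101.5; r = 104 − 101.5 = 2.5
x=50: ŷ = 11.5 + 2·50 = 111.5; r = 110.5 − 111.5 = -1
x=60: ŷ = 11.5 + 2·60 = 131.5; r = 129.5 − 131.5 = -2
x=65: ŷ = 11.5 + 2·65 = 141.5; r = 142 − 141.5 = 0.5
x=70: ŷ = 11.5 + 2·70 = 151.5; r = 149.5 − 151.5 = -2
x=80: ŷ = 11.5 + 2·80 = 171.5; r = 170.5 − 171.5 = -1
x=100: ŷ = 11.5 + 2·100 = 211.5; r = 213.5 − 211.5 = 2
SSE = 1 + 4 + 6.25 + 1 + 4 + 0.25 + 4 + 1 + 4 = 25.5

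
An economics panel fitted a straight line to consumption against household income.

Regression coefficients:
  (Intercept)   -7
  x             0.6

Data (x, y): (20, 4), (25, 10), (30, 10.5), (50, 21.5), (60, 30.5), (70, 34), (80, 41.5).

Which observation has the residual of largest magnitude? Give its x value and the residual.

x = 25, r = 2

x=20: ŷ = -7 + 0.6·20 = 5; r = 4 − 5 = -1
x=25: ŷ = -7 + 0.6·25 = 8; r = 10 − 8 = 2
x=30: ŷ = -7 + 0.6·30 = 11; r = 10.5 − 11 = -0.5
x=50: ŷ = -7 + 0.6·50 = 23; r = 21.5 − 23 = -1.5
x=60: ŷ = -7 + 0.6·60 = 29; r = 30.5 − 29 = 1.5
x=70: ŷ = -7 + 0.6·70 = 35; r = 34 − 35 = -1
x=80: ŷ = -7 + 0.6·80 = 41; r = 41.5 − 41 = 0.5
Largest |r| is 2 at x = 25, residual 2.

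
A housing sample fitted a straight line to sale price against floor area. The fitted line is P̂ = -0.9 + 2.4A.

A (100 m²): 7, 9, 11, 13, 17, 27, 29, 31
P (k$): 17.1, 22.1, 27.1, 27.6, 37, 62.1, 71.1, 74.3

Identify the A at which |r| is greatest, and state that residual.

A = 17, r = -2.9

A=7: P̂ = -0.9 + 2.4·7 = 15.9; r = 17.1 − 15.9 = 1.2
A=9: P̂ = -0.9 + 2.4·9 = 20.7; r = 22.1 − 20.7 = 1.4
A=11: P̂ = -0.9 + 2.4·11 = 25.5; r = 27.1 − 25.5 = 1.6
A=13: P̂ = -0.9 + 2.4·13 = 30.3; r = 27.6 − 30.3 = -2.7
A=17: P̂ = -0.9 + 2.4·17 = 39.9; r = 37 − 39.9 = -2.9
A=27: P̂ = -0.9 + 2.4·27 = 63.9; r = 62.1 − 63.9 = -1.8
A=29: P̂ = -0.9 + 2.4·29 = 68.7; r = 71.1 − 68.7 = 2.4
A=31: P̂ = -0.9 + 2.4·31 = 73.5; r = 74.3 − 73.5 = 0.8
Largest |r| is 2.9 at A = 17, residual -2.9.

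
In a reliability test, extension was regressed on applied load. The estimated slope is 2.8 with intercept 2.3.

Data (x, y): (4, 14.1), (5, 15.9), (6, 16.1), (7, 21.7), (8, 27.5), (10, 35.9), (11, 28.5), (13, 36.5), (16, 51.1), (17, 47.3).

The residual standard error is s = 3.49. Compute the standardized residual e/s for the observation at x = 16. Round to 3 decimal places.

1.146

ŷ = 2.3 + 2.8·16 = 47.1
e = 51.1 − 47.1 = 4
e/s = 4 / 3.49 = 1.146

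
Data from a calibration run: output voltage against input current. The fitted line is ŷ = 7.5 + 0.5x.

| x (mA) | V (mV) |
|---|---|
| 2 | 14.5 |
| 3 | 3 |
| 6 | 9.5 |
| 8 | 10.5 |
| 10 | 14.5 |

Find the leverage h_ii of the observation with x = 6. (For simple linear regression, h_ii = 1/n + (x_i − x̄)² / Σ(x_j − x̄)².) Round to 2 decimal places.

x̄ = (2 + 3 + 6 + 8 + 10)/5 = 5.8
Σ(x − x̄)² = 14.44 + 7.84 + 0.04 + 4.84 + 17.64 = 44.8
h = 1/5 + (0.2)²/44.8 = 0.2 + 0.000892857 = 0.20

h = 0.20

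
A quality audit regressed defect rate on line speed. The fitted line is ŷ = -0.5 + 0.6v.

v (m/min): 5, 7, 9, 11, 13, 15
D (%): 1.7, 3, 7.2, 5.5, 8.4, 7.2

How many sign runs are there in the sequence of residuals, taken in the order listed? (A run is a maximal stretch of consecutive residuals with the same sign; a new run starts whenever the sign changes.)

v=5: ŷ = -0.5 + 0.6·5 = 2.5; e = 1.7 − 2.5 = -0.8
v=7: ŷ = -0.5 + 0.6·7 = 3.7; e = 3 − 3.7 = -0.7
v=9: ŷ = -0.5 + 0.6·9 = 4.9; e = 7.2 − 4.9 = 2.3
v=11: ŷ = -0.5 + 0.6·11 = 6.1; e = 5.5 − 6.1 = -0.6
v=13: ŷ = -0.5 + 0.6·13 = 7.3; e = 8.4 − 7.3 = 1.1
v=15: ŷ = -0.5 + 0.6·15 = 8.5; e = 7.2 − 8.5 = -1.3
Signs: − − + − + −
Runs: −×2, +×1, −×1, +×1, −×1 → 5

5 runs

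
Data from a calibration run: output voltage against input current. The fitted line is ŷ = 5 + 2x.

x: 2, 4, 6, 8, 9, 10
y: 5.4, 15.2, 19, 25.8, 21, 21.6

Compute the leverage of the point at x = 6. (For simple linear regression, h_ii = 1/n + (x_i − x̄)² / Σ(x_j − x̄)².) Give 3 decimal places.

h = 0.172

x̄ = (2 + 4 + 6 + 8 + 9 + 10)/6 = 6.5
Σ(x − x̄)² = 20.25 + 6.25 + 0.25 + 2.25 + 6.25 + 12.25 = 47.5
h = 1/6 + (-0.5)²/47.5 = 0.166667 + 0.00526316 = 0.172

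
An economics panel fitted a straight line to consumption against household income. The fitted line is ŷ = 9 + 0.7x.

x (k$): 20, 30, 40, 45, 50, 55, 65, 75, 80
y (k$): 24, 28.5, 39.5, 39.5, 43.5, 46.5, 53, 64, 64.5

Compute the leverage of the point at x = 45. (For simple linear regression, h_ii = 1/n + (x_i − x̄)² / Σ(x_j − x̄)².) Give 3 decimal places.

x̄ = (20 + 30 + 40 + 45 + 50 + 55 + 65 + 75 + 80)/9 = 51.1111
Σ(x − x̄)² = 967.901 + 445.679 + 123.457 + 37.3457 + 1.23457 + 15.1235 + 192.901 + 570.679 + 834.568 = 3188.89
h = 1/9 + (-6.11111)²/3188.89 = 0.111111 + 0.0117112 = 0.123

h = 0.123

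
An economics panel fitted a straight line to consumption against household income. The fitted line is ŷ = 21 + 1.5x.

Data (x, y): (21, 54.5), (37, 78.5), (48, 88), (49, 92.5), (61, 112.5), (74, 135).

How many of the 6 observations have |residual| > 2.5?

2

x=21: ŷ = 21 + 1.5·21 = 52.5; e = 54.5 − 52.5 = 2
x=37: ŷ = 21 + 1.5·37 = 76.5; e = 78.5 − 76.5 = 2
x=48: ŷ = 21 + 1.5·48 = 93; e = 88 − 93 = -5
x=49: ŷ = 21 + 1.5·49 = 94.5; e = 92.5 − 94.5 = -2
x=61: ŷ = 21 + 1.5·61 = 112.5; e = 112.5 − 112.5 = 0
x=74: ŷ = 21 + 1.5·74 = 132; e = 135 − 132 = 3
|e| > 2.5: x=48 (|e|=5), x=74 (|e|=3) → 2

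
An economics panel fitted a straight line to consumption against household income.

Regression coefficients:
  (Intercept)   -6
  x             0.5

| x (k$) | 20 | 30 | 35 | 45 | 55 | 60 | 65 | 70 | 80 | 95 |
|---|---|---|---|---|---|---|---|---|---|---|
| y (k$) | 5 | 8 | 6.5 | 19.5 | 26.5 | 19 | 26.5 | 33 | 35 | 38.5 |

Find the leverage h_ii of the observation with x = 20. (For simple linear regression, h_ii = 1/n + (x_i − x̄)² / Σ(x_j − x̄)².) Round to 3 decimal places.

x̄ = (20 + 30 + 35 + 45 + 55 + 60 + 65 + 70 + 80 + 95)/10 = 55.5
Σ(x − x̄)² = 1260.25 + 650.25 + 420.25 + 110.25 + 0.25 + 20.25 + 90.25 + 210.25 + 600.25 + 1560.25 = 4922.5
h = 1/10 + (-35.5)²/4922.5 = 0.1 + 0.256018 = 0.356

h = 0.356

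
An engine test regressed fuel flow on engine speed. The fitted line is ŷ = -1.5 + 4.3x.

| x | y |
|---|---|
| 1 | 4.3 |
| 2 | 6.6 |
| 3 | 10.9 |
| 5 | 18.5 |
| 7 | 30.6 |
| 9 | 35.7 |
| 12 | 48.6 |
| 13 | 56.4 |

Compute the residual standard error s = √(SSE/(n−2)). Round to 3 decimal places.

x=1: ŷ = -1.5 + 4.3·1 = 2.8; r = 4.3 − 2.8 = 1.5
x=2: ŷ = -1.5 + 4.3·2 = 7.1; r = 6.6 − 7.1 = -0.5
x=3: ŷ = -1.5 + 4.3·3 = 11.4; r = 10.9 − 11.4 = -0.5
x=5: ŷ = -1.5 + 4.3·5 = 20; r = 18.5 − 20 = -1.5
x=7: ŷ = -1.5 + 4.3·7 = 28.6; r = 30.6 − 28.6 = 2
x=9: ŷ = -1.5 + 4.3·9 = 37.2; r = 35.7 − 37.2 = -1.5
x=12: ŷ = -1.5 + 4.3·12 = 50.1; r = 48.6 − 50.1 = -1.5
x=13: ŷ = -1.5 + 4.3·13 = 54.4; r = 56.4 − 54.4 = 2
SSE = 2.25 + 0.25 + 0.25 + 2.25 + 4 + 2.25 + 2.25 + 4 = 17.5
s = √(17.5/6) = √2.91667 ≈ 1.708

s = 1.708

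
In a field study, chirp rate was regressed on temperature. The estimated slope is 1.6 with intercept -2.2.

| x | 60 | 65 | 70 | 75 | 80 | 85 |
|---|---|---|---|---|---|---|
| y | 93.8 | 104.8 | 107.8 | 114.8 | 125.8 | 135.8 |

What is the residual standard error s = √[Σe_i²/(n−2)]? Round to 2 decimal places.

s = 2.55

x=60: ŷ = -2.2 + 1.6·60 = 93.8; e = 93.8 − 93.8 = 0
x=65: ŷ = -2.2 + 1.6·65 = 101.8; e = 104.8 − 101.8 = 3
x=70: ŷ = -2.2 + 1.6·70 = 109.8; e = 107.8 − 109.8 = -2
x=75: ŷ = -2.2 + 1.6·75 = 117.8; e = 114.8 − 117.8 = -3
x=80: ŷ = -2.2 + 1.6·80 = 125.8; e = 125.8 − 125.8 = 0
x=85: ŷ = -2.2 + 1.6·85 = 133.8; e = 135.8 − 133.8 = 2
SSE = 0 + 9 + 4 + 9 + 0 + 4 = 26
s = √(26/4) = √6.5 ≈ 2.55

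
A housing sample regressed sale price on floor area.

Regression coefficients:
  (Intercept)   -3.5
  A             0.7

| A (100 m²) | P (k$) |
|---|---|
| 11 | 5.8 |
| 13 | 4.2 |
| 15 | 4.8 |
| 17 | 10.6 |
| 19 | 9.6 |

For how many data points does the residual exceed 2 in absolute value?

2

A=11: ŷ = -3.5 + 0.7·11 = 4.2; e = 5.8 − 4.2 = 1.6
A=13: ŷ = -3.5 + 0.7·13 = 5.6; e = 4.2 − 5.6 = -1.4
A=15: ŷ = -3.5 + 0.7·15 = 7; e = 4.8 − 7 = -2.2
A=17: ŷ = -3.5 + 0.7·17 = 8.4; e = 10.6 − 8.4 = 2.2
A=19: ŷ = -3.5 + 0.7·19 = 9.8; e = 9.6 − 9.8 = -0.2
|e| > 2: A=15 (|e|=2.2), A=17 (|e|=2.2) → 2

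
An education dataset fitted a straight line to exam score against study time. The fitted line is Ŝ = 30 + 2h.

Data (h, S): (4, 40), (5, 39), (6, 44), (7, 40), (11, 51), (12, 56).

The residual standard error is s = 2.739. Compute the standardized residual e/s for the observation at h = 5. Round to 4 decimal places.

-0.3651

Ŝ = 30 + 2·5 = 40
e = 39 − 40 = -1
e/s = -1 / 2.739 = -0.3651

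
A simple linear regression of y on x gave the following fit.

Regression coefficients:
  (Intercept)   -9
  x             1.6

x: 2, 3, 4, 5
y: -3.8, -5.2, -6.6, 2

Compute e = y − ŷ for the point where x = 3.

e = -1

ŷ = -9 + 1.6·3 = -4.2
e = -5.2 − (-4.2) = -1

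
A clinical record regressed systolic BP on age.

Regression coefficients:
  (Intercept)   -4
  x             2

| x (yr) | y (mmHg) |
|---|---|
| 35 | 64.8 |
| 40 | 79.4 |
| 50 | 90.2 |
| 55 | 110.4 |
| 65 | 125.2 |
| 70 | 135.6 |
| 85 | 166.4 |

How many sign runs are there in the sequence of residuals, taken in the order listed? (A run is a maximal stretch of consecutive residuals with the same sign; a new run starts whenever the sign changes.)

6 runs

x=35: ŷ = -4 + 2·35 = 66; e = 64.8 − 66 = -1.2
x=40: ŷ = -4 + 2·40 = 76; e = 79.4 − 76 = 3.4
x=50: ŷ = -4 + 2·50 = 96; e = 90.2 − 96 = -5.8
x=55: ŷ = -4 + 2·55 = 106; e = 110.4 − 106 = 4.4
x=65: ŷ = -4 + 2·65 = 126; e = 125.2 − 126 = -0.8
x=70: ŷ = -4 + 2·70 = 136; e = 135.6 − 136 = -0.4
x=85: ŷ = -4 + 2·85 = 166; e = 166.4 − 166 = 0.4
Signs: − + − + − − +
Runs: −×1, +×1, −×1, +×1, −×2, +×1 → 6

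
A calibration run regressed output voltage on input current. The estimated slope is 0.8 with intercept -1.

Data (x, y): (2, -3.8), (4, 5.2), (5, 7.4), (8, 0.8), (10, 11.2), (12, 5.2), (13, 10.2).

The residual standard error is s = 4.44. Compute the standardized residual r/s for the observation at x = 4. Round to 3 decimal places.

0.676

ŷ = -1 + 0.8·4 = 2.2
r = 5.2 − 2.2 = 3
r/s = 3 / 4.44 = 0.676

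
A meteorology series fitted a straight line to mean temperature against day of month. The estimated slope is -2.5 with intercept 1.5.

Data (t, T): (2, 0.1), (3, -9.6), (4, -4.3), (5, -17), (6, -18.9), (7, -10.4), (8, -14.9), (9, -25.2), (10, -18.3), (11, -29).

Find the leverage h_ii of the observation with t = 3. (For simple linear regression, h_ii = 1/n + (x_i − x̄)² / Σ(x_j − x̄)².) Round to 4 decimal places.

t̄ = (2 + 3 + 4 + 5 + 6 + 7 + 8 + 9 + 10 + 11)/10 = 6.5
Σ(t − t̄)² = 20.25 + 12.25 + 6.25 + 2.25 + 0.25 + 0.25 + 2.25 + 6.25 + 12.25 + 20.25 = 82.5
h = 1/10 + (-3.5)²/82.5 = 0.1 + 0.148485 = 0.2485

h = 0.2485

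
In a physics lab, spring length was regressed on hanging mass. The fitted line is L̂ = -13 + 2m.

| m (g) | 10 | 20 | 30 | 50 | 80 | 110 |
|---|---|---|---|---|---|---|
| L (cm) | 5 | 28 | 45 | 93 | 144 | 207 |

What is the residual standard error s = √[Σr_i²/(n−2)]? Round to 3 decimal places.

m=10: L̂ = -13 + 2·10 = 7; r = 5 − 7 = -2
m=20: L̂ = -13 + 2·20 = 27; r = 28 − 27 = 1
m=30: L̂ = -13 + 2·30 = 47; r = 45 − 47 = -2
m=50: L̂ = -13 + 2·50 = 87; r = 93 − 87 = 6
m=80: L̂ = -13 + 2·80 = 147; r = 144 − 147 = -3
m=110: L̂ = -13 + 2·110 = 207; r = 207 − 207 = 0
SSE = 4 + 1 + 4 + 36 + 9 + 0 = 54
s = √(54/4) = √13.5 ≈ 3.674

s = 3.674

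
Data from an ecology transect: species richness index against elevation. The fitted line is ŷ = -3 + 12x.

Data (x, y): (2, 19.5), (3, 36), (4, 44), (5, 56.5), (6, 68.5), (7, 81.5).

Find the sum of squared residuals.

SSE = 13

x=2: ŷ = -3 + 12·2 = 21; r = 19.5 − 21 = -1.5
x=3: ŷ = -3 + 12·3 = 33; r = 36 − 33 = 3
x=4: ŷ = -3 + 12·4 = 45; r = 44 − 45 = -1
x=5: ŷ = -3 + 12·5 = 57; r = 56.5 − 57 = -0.5
x=6: ŷ = -3 + 12·6 = 69; r = 68.5 − 69 = -0.5
x=7: ŷ = -3 + 12·7 = 81; r = 81.5 − 81 = 0.5
SSE = 2.25 + 9 + 1 + 0.25 + 0.25 + 0.25 = 13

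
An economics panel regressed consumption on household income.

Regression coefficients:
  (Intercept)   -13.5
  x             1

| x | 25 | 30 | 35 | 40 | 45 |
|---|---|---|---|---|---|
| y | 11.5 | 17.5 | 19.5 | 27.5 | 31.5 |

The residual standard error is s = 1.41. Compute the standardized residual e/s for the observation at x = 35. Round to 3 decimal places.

ŷ = -13.5 + 35 = 21.5
e = 19.5 − 21.5 = -2
e/s = -2 / 1.41 = -1.418

-1.418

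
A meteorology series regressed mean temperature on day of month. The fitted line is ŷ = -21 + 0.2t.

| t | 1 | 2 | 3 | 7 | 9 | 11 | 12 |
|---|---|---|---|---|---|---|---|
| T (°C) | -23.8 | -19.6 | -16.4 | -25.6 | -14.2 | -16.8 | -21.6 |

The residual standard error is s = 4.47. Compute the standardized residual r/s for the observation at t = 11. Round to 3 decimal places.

0.447

ŷ = -21 + 0.2·11 = -18.8
r = -16.8 − (-18.8) = 2
r/s = 2 / 4.47 = 0.447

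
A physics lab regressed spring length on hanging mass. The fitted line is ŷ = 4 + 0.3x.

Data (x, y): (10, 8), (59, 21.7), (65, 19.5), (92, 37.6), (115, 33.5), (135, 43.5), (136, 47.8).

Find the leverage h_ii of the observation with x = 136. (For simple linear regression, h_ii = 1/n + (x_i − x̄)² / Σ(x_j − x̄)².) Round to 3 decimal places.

x̄ = (10 + 59 + 65 + 92 + 115 + 135 + 136)/7 = 87.4286
Σ(x − x̄)² = 5995.18 + 808.184 + 503.041 + 20.898 + 760.184 + 2263.04 + 2359.18 = 12709.7
h = 1/7 + (48.5714)²/12709.7 = 0.142857 + 0.185621 = 0.328

h = 0.328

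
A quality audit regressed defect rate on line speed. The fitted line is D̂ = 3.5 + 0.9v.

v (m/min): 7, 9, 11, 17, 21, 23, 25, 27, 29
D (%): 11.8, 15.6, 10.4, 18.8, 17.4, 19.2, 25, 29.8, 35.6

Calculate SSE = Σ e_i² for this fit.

SSE = 120

v=7: D̂ = 3.5 + 0.9·7 = 9.8; e = 11.8 − 9.8 = 2
v=9: D̂ = 3.5 + 0.9·9 = 11.6; e = 15.6 − 11.6 = 4
v=11: D̂ = 3.5 + 0.9·11 = 13.4; e = 10.4 − 13.4 = -3
v=17: D̂ = 3.5 + 0.9·17 = 18.8; e = 18.8 − 18.8 = 0
v=21: D̂ = 3.5 + 0.9·21 = 22.4; e = 17.4 − 22.4 = -5
v=23: D̂ = 3.5 + 0.9·23 = 24.2; e = 19.2 − 24.2 = -5
v=25: D̂ = 3.5 + 0.9·25 = 26; e = 25 − 26 = -1
v=27: D̂ = 3.5 + 0.9·27 = 27.8; e = 29.8 − 27.8 = 2
v=29: D̂ = 3.5 + 0.9·29 = 29.6; e = 35.6 − 29.6 = 6
SSE = 4 + 16 + 9 + 0 + 25 + 25 + 1 + 4 + 36 = 120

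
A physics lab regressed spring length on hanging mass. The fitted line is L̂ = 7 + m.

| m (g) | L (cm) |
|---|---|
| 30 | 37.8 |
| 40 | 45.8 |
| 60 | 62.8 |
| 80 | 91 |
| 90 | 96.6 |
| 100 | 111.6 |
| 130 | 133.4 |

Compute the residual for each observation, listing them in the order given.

m=30: L̂ = 7 + 30 = 37; r = 37.8 − 37 = 0.8
m=40: L̂ = 7 + 40 = 47; r = 45.8 − 47 = -1.2
m=60: L̂ = 7 + 60 = 67; r = 62.8 − 67 = -4.2
m=80: L̂ = 7 + 80 = 87; r = 91 − 87 = 4
m=90: L̂ = 7 + 90 = 97; r = 96.6 − 97 = -0.4
m=100: L̂ = 7 + 100 = 107; r = 111.6 − 107 = 4.6
m=130: L̂ = 7 + 130 = 137; r = 133.4 − 137 = -3.6

0.8, -1.2, -4.2, 4, -0.4, 4.6, -3.6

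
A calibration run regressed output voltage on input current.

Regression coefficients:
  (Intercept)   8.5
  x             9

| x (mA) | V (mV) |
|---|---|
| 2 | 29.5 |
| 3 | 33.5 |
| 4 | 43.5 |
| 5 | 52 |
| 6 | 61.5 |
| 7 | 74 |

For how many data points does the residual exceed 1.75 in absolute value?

x=2: ŷ = 8.5 + 9·2 = 26.5; e = 29.5 − 26.5 = 3
x=3: ŷ = 8.5 + 9·3 = 35.5; e = 33.5 − 35.5 = -2
x=4: ŷ = 8.5 + 9·4 = 44.5; e = 43.5 − 44.5 = -1
x=5: ŷ = 8.5 + 9·5 = 53.5; e = 52 − 53.5 = -1.5
x=6: ŷ = 8.5 + 9·6 = 62.5; e = 61.5 − 62.5 = -1
x=7: ŷ = 8.5 + 9·7 = 71.5; e = 74 − 71.5 = 2.5
|e| > 1.75: x=2 (|e|=3), x=3 (|e|=2), x=7 (|e|=2.5) → 3

3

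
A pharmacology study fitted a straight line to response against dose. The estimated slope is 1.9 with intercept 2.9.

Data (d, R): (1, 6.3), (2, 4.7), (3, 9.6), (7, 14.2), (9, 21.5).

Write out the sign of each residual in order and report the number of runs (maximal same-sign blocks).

d=1: ŷ = 2.9 + 1.9·1 = 4.8; e = 6.3 − 4.8 = 1.5
d=2: ŷ = 2.9 + 1.9·2 = 6.7; e = 4.7 − 6.7 = -2
d=3: ŷ = 2.9 + 1.9·3 = 8.6; e = 9.6 − 8.6 = 1
d=7: ŷ = 2.9 + 1.9·7 = 16.2; e = 14.2 − 16.2 = -2
d=9: ŷ = 2.9 + 1.9·9 = 20; e = 21.5 − 20 = 1.5
Signs: + − + − +
Runs: +×1, −×1, +×1, −×1, +×1 → 5

5 runs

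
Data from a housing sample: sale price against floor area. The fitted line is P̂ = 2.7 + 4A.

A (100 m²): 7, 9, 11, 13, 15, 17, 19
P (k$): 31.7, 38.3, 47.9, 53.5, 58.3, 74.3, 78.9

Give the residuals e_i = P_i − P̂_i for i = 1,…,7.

A=7: P̂ = 2.7 + 4·7 = 30.7; e = 31.7 − 30.7 = 1
A=9: P̂ = 2.7 + 4·9 = 38.7; e = 38.3 − 38.7 = -0.4
A=11: P̂ = 2.7 + 4·11 = 46.7; e = 47.9 − 46.7 = 1.2
A=13: P̂ = 2.7 + 4·13 = 54.7; e = 53.5 − 54.7 = -1.2
A=15: P̂ = 2.7 + 4·15 = 62.7; e = 58.3 − 62.7 = -4.4
A=17: P̂ = 2.7 + 4·17 = 70.7; e = 74.3 − 70.7 = 3.6
A=19: P̂ = 2.7 + 4·19 = 78.7; e = 78.9 − 78.7 = 0.2

1, -0.4, 1.2, -1.2, -4.4, 3.6, 0.2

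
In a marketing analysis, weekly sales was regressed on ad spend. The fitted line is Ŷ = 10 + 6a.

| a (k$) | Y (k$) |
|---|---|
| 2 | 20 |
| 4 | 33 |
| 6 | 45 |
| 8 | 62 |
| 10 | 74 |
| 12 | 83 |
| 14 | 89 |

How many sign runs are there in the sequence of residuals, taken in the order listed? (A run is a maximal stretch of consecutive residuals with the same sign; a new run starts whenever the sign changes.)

3 runs

a=2: Ŷ = 10 + 6·2 = 22; e = 20 − 22 = -2
a=4: Ŷ = 10 + 6·4 = 34; e = 33 − 34 = -1
a=6: Ŷ = 10 + 6·6 = 46; e = 45 − 46 = -1
a=8: Ŷ = 10 + 6·8 = 58; e = 62 − 58 = 4
a=10: Ŷ = 10 + 6·10 = 70; e = 74 − 70 = 4
a=12: Ŷ = 10 + 6·12 = 82; e = 83 − 82 = 1
a=14: Ŷ = 10 + 6·14 = 94; e = 89 − 94 = -5
Signs: − − − + + + −
Runs: −×3, +×3, −×1 → 3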